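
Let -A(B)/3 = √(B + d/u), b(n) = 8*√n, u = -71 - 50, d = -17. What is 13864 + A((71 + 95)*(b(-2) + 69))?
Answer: 13864 - 3*√(1385951 + 160688*I*√2)/11 ≈ 13542.0 - 26.235*I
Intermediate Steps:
u = -121
A(B) = -3*√(17/121 + B) (A(B) = -3*√(B - 17/(-121)) = -3*√(B - 17*(-1/121)) = -3*√(B + 17/121) = -3*√(17/121 + B))
13864 + A((71 + 95)*(b(-2) + 69)) = 13864 - 3*√(17 + 121*((71 + 95)*(8*√(-2) + 69)))/11 = 13864 - 3*√(17 + 121*(166*(8*(I*√2) + 69)))/11 = 13864 - 3*√(17 + 121*(166*(8*I*√2 + 69)))/11 = 13864 - 3*√(17 + 121*(166*(69 + 8*I*√2)))/11 = 13864 - 3*√(17 + 121*(11454 + 1328*I*√2))/11 = 13864 - 3*√(17 + (1385934 + 160688*I*√2))/11 = 13864 - 3*√(1385951 + 160688*I*√2)/11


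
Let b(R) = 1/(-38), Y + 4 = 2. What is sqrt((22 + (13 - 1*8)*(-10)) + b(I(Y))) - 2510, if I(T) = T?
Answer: -2510 + I*sqrt(40470)/38 ≈ -2510.0 + 5.294*I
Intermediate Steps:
Y = -2 (Y = -4 + 2 = -2)
b(R) = -1/38
sqrt((22 + (13 - 1*8)*(-10)) + b(I(Y))) - 2510 = sqrt((22 + (13 - 1*8)*(-10)) - 1/38) - 2510 = sqrt((22 + (13 - 8)*(-10)) - 1/38) - 2510 = sqrt((22 + 5*(-10)) - 1/38) - 2510 = sqrt((22 - 50) - 1/38) - 2510 = sqrt(-28 - 1/38) - 2510 = sqrt(-1065/38) - 2510 = I*sqrt(40470)/38 - 2510 = -2510 + I*sqrt(40470)/38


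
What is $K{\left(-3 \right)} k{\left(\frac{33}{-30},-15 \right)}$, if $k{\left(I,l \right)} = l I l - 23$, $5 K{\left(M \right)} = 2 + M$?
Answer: $\frac{541}{10} \approx 54.1$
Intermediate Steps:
$K{\left(M \right)} = \frac{2}{5} + \frac{M}{5}$ ($K{\left(M \right)} = \frac{2 + M}{5} = \frac{2}{5} + \frac{M}{5}$)
$k{\left(I,l \right)} = -23 + I l^{2}$ ($k{\left(I,l \right)} = I l l - 23 = I l^{2} - 23 = -23 + I l^{2}$)
$K{\left(-3 \right)} k{\left(\frac{33}{-30},-15 \right)} = \left(\frac{2}{5} + \frac{1}{5} \left(-3\right)\right) \left(-23 + \frac{33}{-30} \left(-15\right)^{2}\right) = \left(\frac{2}{5} - \frac{3}{5}\right) \left(-23 + 33 \left(- \frac{1}{30}\right) 225\right) = - \frac{-23 - \frac{495}{2}}{5} = \left(- \frac{1}{5}\right) \left(- \frac{541}{2}\right) = \frac{541}{10}$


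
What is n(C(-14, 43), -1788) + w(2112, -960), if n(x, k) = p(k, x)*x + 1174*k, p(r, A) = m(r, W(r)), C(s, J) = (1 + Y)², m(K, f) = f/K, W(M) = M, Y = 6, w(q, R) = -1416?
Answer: -2100479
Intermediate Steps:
C(s, J) = 49 (C(s, J) = (1 + 6)² = 7² = 49)
p(r, A) = 1 (p(r, A) = r/r = 1)
n(x, k) = x + 1174*k (n(x, k) = 1*x + 1174*k = x + 1174*k)
n(C(-14, 43), -1788) + w(2112, -960) = (49 + 1174*(-1788)) - 1416 = (49 - 2099112) - 1416 = -2099063 - 1416 = -2100479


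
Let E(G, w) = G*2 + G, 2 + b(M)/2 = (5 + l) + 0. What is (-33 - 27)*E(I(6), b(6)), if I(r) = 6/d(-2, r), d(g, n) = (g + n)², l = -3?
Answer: -135/2 ≈ -67.500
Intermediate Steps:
b(M) = 0 (b(M) = -4 + 2*((5 - 3) + 0) = -4 + 2*(2 + 0) = -4 + 2*2 = -4 + 4 = 0)
I(r) = 6/(-2 + r)² (I(r) = 6/((-2 + r)²) = 6/(-2 + r)²)
E(G, w) = 3*G (E(G, w) = 2*G + G = 3*G)
(-33 - 27)*E(I(6), b(6)) = (-33 - 27)*(3*(6/(-2 + 6)²)) = -180*6/4² = -180*6*(1/16) = -180*3/8 = -60*9/8 = -135/2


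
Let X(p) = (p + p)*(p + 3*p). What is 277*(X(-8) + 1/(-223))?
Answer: 31626475/223 ≈ 1.4182e+5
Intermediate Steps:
X(p) = 8*p² (X(p) = (2*p)*(4*p) = 8*p²)
277*(X(-8) + 1/(-223)) = 277*(8*(-8)² + 1/(-223)) = 277*(8*64 - 1/223) = 277*(512 - 1/223) = 277*(114175/223) = 31626475/223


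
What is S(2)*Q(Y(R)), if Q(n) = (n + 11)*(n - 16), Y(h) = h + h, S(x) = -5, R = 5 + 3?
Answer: 0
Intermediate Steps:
R = 8
Y(h) = 2*h
Q(n) = (-16 + n)*(11 + n) (Q(n) = (11 + n)*(-16 + n) = (-16 + n)*(11 + n))
S(2)*Q(Y(R)) = -5*(-176 + (2*8)² - 10*8) = -5*(-176 + 16² - 5*16) = -5*(-176 + 256 - 80) = -5*0 = 0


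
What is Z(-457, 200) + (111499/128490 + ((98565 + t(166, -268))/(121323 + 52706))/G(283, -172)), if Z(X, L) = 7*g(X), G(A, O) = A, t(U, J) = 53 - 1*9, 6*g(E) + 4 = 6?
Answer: 6756574553791/2109386365810 ≈ 3.2031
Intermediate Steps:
g(E) = 1/3 (g(E) = -2/3 + (1/6)*6 = -2/3 + 1 = 1/3)
t(U, J) = 44 (t(U, J) = 53 - 9 = 44)
Z(X, L) = 7/3 (Z(X, L) = 7*(1/3) = 7/3)
Z(-457, 200) + (111499/128490 + ((98565 + t(166, -268))/(121323 + 52706))/G(283, -172)) = 7/3 + (111499/128490 + ((98565 + 44)/(121323 + 52706))/283) = 7/3 + (111499*(1/128490) + (98609/174029)*(1/283)) = 7/3 + (111499/128490 + (98609*(1/174029))*(1/283)) = 7/3 + (111499/128490 + (98609/174029)*(1/283)) = 7/3 + (111499/128490 + 98609/49250207) = 7/3 + 5504019100703/6328159097430 = 6756574553791/2109386365810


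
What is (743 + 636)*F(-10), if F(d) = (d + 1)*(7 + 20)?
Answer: -335097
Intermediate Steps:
F(d) = 27 + 27*d (F(d) = (1 + d)*27 = 27 + 27*d)
(743 + 636)*F(-10) = (743 + 636)*(27 + 27*(-10)) = 1379*(27 - 270) = 1379*(-243) = -335097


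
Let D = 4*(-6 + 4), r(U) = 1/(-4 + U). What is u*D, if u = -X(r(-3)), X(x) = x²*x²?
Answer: 8/2401 ≈ 0.0033319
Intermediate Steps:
D = -8 (D = 4*(-2) = -8)
X(x) = x⁴
u = -1/2401 (u = -(1/(-4 - 3))⁴ = -(1/(-7))⁴ = -(-⅐)⁴ = -1*1/2401 = -1/2401 ≈ -0.00041649)
u*D = -1/2401*(-8) = 8/2401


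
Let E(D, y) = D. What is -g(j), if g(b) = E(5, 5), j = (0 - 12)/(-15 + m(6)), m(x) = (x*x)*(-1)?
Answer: -5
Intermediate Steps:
m(x) = -x**2 (m(x) = x**2*(-1) = -x**2)
j = 4/17 (j = (0 - 12)/(-15 - 1*6**2) = -12/(-15 - 1*36) = -12/(-15 - 36) = -12/(-51) = -12*(-1/51) = 4/17 ≈ 0.23529)
g(b) = 5
-g(j) = -1*5 = -5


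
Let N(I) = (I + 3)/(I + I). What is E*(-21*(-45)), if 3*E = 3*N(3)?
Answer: 945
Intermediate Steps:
N(I) = (3 + I)/(2*I) (N(I) = (3 + I)/((2*I)) = (3 + I)*(1/(2*I)) = (3 + I)/(2*I))
E = 1 (E = (3*((1/2)*(3 + 3)/3))/3 = (3*((1/2)*(1/3)*6))/3 = (3*1)/3 = (1/3)*3 = 1)
E*(-21*(-45)) = 1*(-21*(-45)) = 1*945 = 945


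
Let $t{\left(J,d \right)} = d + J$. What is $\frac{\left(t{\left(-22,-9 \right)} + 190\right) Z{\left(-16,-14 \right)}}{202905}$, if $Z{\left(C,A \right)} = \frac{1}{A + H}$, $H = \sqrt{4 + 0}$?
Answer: $- \frac{53}{811620} \approx -6.5302 \cdot 10^{-5}$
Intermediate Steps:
$H = 2$ ($H = \sqrt{4} = 2$)
$t{\left(J,d \right)} = J + d$
$Z{\left(C,A \right)} = \frac{1}{2 + A}$ ($Z{\left(C,A \right)} = \frac{1}{A + 2} = \frac{1}{2 + A}$)
$\frac{\left(t{\left(-22,-9 \right)} + 190\right) Z{\left(-16,-14 \right)}}{202905} = \frac{\left(\left(-22 - 9\right) + 190\right) \frac{1}{2 - 14}}{202905} = \frac{-31 + 190}{-12} \cdot \frac{1}{202905} = 159 \left(- \frac{1}{12}\right) \frac{1}{202905} = \left(- \frac{53}{4}\right) \frac{1}{202905} = - \frac{53}{811620}$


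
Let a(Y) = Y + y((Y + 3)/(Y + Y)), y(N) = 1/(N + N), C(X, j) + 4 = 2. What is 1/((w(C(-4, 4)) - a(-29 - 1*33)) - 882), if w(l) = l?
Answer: -59/48560 ≈ -0.0012150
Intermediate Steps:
C(X, j) = -2 (C(X, j) = -4 + 2 = -2)
y(N) = 1/(2*N)
a(Y) = Y + Y/(3 + Y) (a(Y) = Y + 1/(2*(((Y + 3)/(Y + Y)))) = Y + 1/(2*(((3 + Y)/((2*Y))))) = Y + 1/(2*(((3 + Y)*(1/(2*Y))))) = Y + 1/(2*(((3 + Y)/(2*Y)))) = Y + (2*Y/(3 + Y))/2 = Y + Y/(3 + Y))
1/((w(C(-4, 4)) - a(-29 - 1*33)) - 882) = 1/((-2 - (-29 - 1*33)*(4 + (-29 - 1*33))/(3 + (-29 - 1*33))) - 882) = 1/((-2 - (-29 - 33)*(4 + (-29 - 33))/(3 + (-29 - 33))) - 882) = 1/((-2 - (-62)*(4 - 62)/(3 - 62)) - 882) = 1/((-2 - (-62)*(-58)/(-59)) - 882) = 1/((-2 - (-62)*(-1)*(-58)/59) - 882) = 1/((-2 - 1*(-3596/59)) - 882) = 1/((-2 + 3596/59) - 882) = 1/(3478/59 - 882) = 1/(-48560/59) = -59/48560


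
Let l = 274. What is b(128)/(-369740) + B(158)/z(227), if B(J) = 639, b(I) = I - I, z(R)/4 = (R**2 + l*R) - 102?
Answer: 71/50500 ≈ 0.0014059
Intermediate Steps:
z(R) = -408 + 4*R**2 + 1096*R (z(R) = 4*((R**2 + 274*R) - 102) = 4*(-102 + R**2 + 274*R) = -408 + 4*R**2 + 1096*R)
b(I) = 0
b(128)/(-369740) + B(158)/z(227) = 0/(-369740) + 639/(-408 + 4*227**2 + 1096*227) = 0*(-1/369740) + 639/(-408 + 4*51529 + 248792) = 0 + 639/(-408 + 206116 + 248792) = 0 + 639/454500 = 0 + 639*(1/454500) = 0 + 71/50500 = 71/50500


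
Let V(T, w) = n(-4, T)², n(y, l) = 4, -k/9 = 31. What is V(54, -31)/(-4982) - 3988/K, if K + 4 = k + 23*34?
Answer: -9938100/1243009 ≈ -7.9952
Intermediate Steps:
k = -279 (k = -9*31 = -279)
K = 499 (K = -4 + (-279 + 23*34) = -4 + (-279 + 782) = -4 + 503 = 499)
V(T, w) = 16 (V(T, w) = 4² = 16)
V(54, -31)/(-4982) - 3988/K = 16/(-4982) - 3988/499 = 16*(-1/4982) - 3988*1/499 = -8/2491 - 3988/499 = -9938100/1243009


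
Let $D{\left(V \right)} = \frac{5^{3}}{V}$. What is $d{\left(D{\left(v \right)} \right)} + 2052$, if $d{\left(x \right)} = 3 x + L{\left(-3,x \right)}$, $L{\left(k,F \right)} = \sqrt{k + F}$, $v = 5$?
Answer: $2127 + \sqrt{22} \approx 2131.7$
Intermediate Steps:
$L{\left(k,F \right)} = \sqrt{F + k}$
$D{\left(V \right)} = \frac{125}{V}$
$d{\left(x \right)} = \sqrt{-3 + x} + 3 x$ ($d{\left(x \right)} = 3 x + \sqrt{x - 3} = 3 x + \sqrt{-3 + x} = \sqrt{-3 + x} + 3 x$)
$d{\left(D{\left(v \right)} \right)} + 2052 = \left(\sqrt{-3 + \frac{125}{5}} + 3 \cdot \frac{125}{5}\right) + 2052 = \left(\sqrt{-3 + 125 \cdot \frac{1}{5}} + 3 \cdot 125 \cdot \frac{1}{5}\right) + 2052 = \left(\sqrt{-3 + 25} + 3 \cdot 25\right) + 2052 = \left(\sqrt{22} + 75\right) + 2052 = \left(75 + \sqrt{22}\right) + 2052 = 2127 + \sqrt{22}$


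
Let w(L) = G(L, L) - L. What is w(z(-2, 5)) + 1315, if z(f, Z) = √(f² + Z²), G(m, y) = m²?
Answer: 1344 - √29 ≈ 1338.6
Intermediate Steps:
z(f, Z) = √(Z² + f²)
w(L) = L² - L
w(z(-2, 5)) + 1315 = √(5² + (-2)²)*(-1 + √(5² + (-2)²)) + 1315 = √(25 + 4)*(-1 + √(25 + 4)) + 1315 = √29*(-1 + √29) + 1315 = 1315 + √29*(-1 + √29)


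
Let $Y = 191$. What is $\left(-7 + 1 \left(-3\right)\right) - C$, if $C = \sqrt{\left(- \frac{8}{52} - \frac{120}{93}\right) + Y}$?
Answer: $-10 - \frac{7 \sqrt{628277}}{403} \approx -23.768$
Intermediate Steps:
$C = \frac{7 \sqrt{628277}}{403}$ ($C = \sqrt{\left(- \frac{8}{52} - \frac{120}{93}\right) + 191} = \sqrt{\left(\left(-8\right) \frac{1}{52} - \frac{40}{31}\right) + 191} = \sqrt{\left(- \frac{2}{13} - \frac{40}{31}\right) + 191} = \sqrt{- \frac{582}{403} + 191} = \sqrt{\frac{76391}{403}} = \frac{7 \sqrt{628277}}{403} \approx 13.768$)
$\left(-7 + 1 \left(-3\right)\right) - C = \left(-7 + 1 \left(-3\right)\right) - \frac{7 \sqrt{628277}}{403} = \left(-7 - 3\right) - \frac{7 \sqrt{628277}}{403} = -10 - \frac{7 \sqrt{628277}}{403}$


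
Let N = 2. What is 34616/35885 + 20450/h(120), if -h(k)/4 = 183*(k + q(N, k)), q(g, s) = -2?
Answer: 1128071683/1549801380 ≈ 0.72788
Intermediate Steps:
h(k) = 1464 - 732*k (h(k) = -732*(k - 2) = -732*(-2 + k) = -4*(-366 + 183*k) = 1464 - 732*k)
34616/35885 + 20450/h(120) = 34616/35885 + 20450/(1464 - 732*120) = 34616*(1/35885) + 20450/(1464 - 87840) = 34616/35885 + 20450/(-86376) = 34616/35885 + 20450*(-1/86376) = 34616/35885 - 10225/43188 = 1128071683/1549801380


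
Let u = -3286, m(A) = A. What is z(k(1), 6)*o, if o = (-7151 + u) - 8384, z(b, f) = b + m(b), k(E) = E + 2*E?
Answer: -112926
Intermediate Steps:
k(E) = 3*E
z(b, f) = 2*b (z(b, f) = b + b = 2*b)
o = -18821 (o = (-7151 - 3286) - 8384 = -10437 - 8384 = -18821)
z(k(1), 6)*o = (2*(3*1))*(-18821) = (2*3)*(-18821) = 6*(-18821) = -112926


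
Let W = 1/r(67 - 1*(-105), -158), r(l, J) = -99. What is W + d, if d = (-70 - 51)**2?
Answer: 1449458/99 ≈ 14641.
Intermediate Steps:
d = 14641 (d = (-121)**2 = 14641)
W = -1/99 (W = 1/(-99) = -1/99 ≈ -0.010101)
W + d = -1/99 + 14641 = 1449458/99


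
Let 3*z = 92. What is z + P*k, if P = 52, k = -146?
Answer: -22684/3 ≈ -7561.3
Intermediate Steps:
z = 92/3 (z = (⅓)*92 = 92/3 ≈ 30.667)
z + P*k = 92/3 + 52*(-146) = 92/3 - 7592 = -22684/3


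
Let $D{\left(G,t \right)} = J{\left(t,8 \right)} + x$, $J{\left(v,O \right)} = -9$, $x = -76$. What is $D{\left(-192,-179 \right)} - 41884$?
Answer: $-41969$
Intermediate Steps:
$D{\left(G,t \right)} = -85$ ($D{\left(G,t \right)} = -9 - 76 = -85$)
$D{\left(-192,-179 \right)} - 41884 = -85 - 41884 = -41969$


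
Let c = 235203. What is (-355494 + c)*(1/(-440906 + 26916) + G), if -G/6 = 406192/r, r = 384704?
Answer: 948190932905973/1244246945 ≈ 7.6206e+5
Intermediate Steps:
G = -76161/12022 (G = -2437152/384704 = -6*25387/24044 = -76161/12022 ≈ -6.3351)
(-355494 + c)*(1/(-440906 + 26916) + G) = (-355494 + 235203)*(1/(-440906 + 26916) - 76161/12022) = -120291*(1/(-413990) - 76161/12022) = -120291*(-1/413990 - 76161/12022) = -120291*(-7882476103/1244246945) = 948190932905973/1244246945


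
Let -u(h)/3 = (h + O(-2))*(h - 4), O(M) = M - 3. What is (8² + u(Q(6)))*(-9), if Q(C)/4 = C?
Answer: 9684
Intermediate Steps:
O(M) = -3 + M
Q(C) = 4*C
u(h) = -3*(-5 + h)*(-4 + h) (u(h) = -3*(h + (-3 - 2))*(h - 4) = -3*(h - 5)*(-4 + h) = -3*(-5 + h)*(-4 + h))
(8² + u(Q(6)))*(-9) = (8² + (-60 - 3*(4*6)² + 27*(4*6)))*(-9) = (64 + (-60 - 3*24² + 27*24))*(-9) = (64 + (-60 - 3*576 + 648))*(-9) = (64 + (-60 - 1728 + 648))*(-9) = (64 - 1140)*(-9) = -1076*(-9) = 9684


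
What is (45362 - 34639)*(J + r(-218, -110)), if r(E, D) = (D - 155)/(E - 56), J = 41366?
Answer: 121540368927/274 ≈ 4.4358e+8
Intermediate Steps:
r(E, D) = (-155 + D)/(-56 + E)
(45362 - 34639)*(J + r(-218, -110)) = (45362 - 34639)*(41366 + (-155 - 110)/(-56 - 218)) = 10723*(41366 - 265/(-274)) = 10723*(41366 - 1/274*(-265)) = 10723*(41366 + 265/274) = 10723*(11334549/274) = 121540368927/274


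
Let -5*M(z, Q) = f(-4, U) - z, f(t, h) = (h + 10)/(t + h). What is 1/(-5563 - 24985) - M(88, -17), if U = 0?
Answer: -2764599/152740 ≈ -18.100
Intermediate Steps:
f(t, h) = (10 + h)/(h + t)
M(z, Q) = ½ + z/5 (M(z, Q) = -((10 + 0)/(0 - 4) - z)/5 = -(10/(-4) - z)/5 = -(-¼*10 - z)/5 = -(-5/2 - z)/5 = ½ + z/5)
1/(-5563 - 24985) - M(88, -17) = 1/(-5563 - 24985) - (½ + (⅕)*88) = 1/(-30548) - (½ + 88/5) = -1/30548 - 1*181/10 = -1/30548 - 181/10 = -2764599/152740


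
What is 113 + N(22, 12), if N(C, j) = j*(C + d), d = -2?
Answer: 353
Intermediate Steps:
N(C, j) = j*(-2 + C) (N(C, j) = j*(C - 2) = j*(-2 + C))
113 + N(22, 12) = 113 + 12*(-2 + 22) = 113 + 12*20 = 113 + 240 = 353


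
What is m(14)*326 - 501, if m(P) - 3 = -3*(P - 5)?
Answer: -8325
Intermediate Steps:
m(P) = 18 - 3*P (m(P) = 3 - 3*(P - 5) = 3 - 3*(-5 + P) = 3 + (15 - 3*P) = 18 - 3*P)
m(14)*326 - 501 = (18 - 3*14)*326 - 501 = (18 - 42)*326 - 501 = -24*326 - 501 = -7824 - 501 = -8325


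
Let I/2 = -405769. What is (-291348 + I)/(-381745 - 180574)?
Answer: 1102886/562319 ≈ 1.9613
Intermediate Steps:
I = -811538 (I = 2*(-405769) = -811538)
(-291348 + I)/(-381745 - 180574) = (-291348 - 811538)/(-381745 - 180574) = -1102886/(-562319) = -1102886*(-1/562319) = 1102886/562319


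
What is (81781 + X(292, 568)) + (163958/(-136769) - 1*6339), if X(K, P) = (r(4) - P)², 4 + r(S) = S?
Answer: 54442924796/136769 ≈ 3.9807e+5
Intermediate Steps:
r(S) = -4 + S
X(K, P) = P² (X(K, P) = ((-4 + 4) - P)² = (0 - P)² = (-P)² = P²)
(81781 + X(292, 568)) + (163958/(-136769) - 1*6339) = (81781 + 568²) + (163958/(-136769) - 1*6339) = (81781 + 322624) + (163958*(-1/136769) - 6339) = 404405 + (-163958/136769 - 6339) = 404405 - 867142649/136769 = 54442924796/136769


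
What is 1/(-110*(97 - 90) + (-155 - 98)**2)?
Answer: 1/63239 ≈ 1.5813e-5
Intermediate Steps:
1/(-110*(97 - 90) + (-155 - 98)**2) = 1/(-110*7 + (-253)**2) = 1/(-770 + 64009) = 1/63239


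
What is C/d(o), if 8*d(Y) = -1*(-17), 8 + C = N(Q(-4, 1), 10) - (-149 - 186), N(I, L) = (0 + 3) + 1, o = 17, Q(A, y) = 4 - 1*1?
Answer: 2648/17 ≈ 155.76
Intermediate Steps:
Q(A, y) = 3 (Q(A, y) = 4 - 1 = 3)
N(I, L) = 4 (N(I, L) = 3 + 1 = 4)
C = 331 (C = -8 + (4 - (-149 - 186)) = -8 + (4 - 1*(-335)) = -8 + (4 + 335) = -8 + 339 = 331)
d(Y) = 17/8 (d(Y) = (-1*(-17))/8 = (1/8)*17 = 17/8)
C/d(o) = 331/(17/8) = 331*(8/17) = 2648/17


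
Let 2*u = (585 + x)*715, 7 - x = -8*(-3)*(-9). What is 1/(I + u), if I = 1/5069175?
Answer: 5069175/1464281890501 ≈ 3.4619e-6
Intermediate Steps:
x = 223 (x = 7 - (-8*(-3))*(-9) = 7 - 24*(-9) = 7 - 1*(-216) = 7 + 216 = 223)
I = 1/5069175 ≈ 1.9727e-7
u = 288860 (u = ((585 + 223)*715)/2 = (808*715)/2 = (1/2)*577720 = 288860)
1/(I + u) = 1/(1/5069175 + 288860) = 1/(1464281890501/5069175) = 5069175/1464281890501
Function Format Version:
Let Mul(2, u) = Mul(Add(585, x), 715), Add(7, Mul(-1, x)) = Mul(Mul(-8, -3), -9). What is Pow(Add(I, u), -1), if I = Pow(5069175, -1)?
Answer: Rational(5069175, 1464281890501) ≈ 3.4619e-6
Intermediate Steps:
x = 223 (x = Add(7, Mul(-1, Mul(Mul(-8, -3), -9))) = Add(7, Mul(-1, Mul(24, -9))) = Add(7, Mul(-1, -216)) = Add(7, 216) = 223)
I = Rational(1, 5069175) ≈ 1.9727e-7
u = 288860 (u = Mul(Rational(1, 2), Mul(Add(585, 223), 715)) = Mul(Rational(1, 2), Mul(808, 715)) = Mul(Rational(1, 2), 577720) = 288860)
Pow(Add(I, u), -1) = Pow(Add(Rational(1, 5069175), 288860), -1) = Pow(Rational(1464281890501, 5069175), -1) = Rational(5069175, 1464281890501)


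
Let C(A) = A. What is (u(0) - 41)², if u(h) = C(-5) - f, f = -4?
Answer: 1764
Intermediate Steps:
u(h) = -1 (u(h) = -5 - 1*(-4) = -5 + 4 = -1)
(u(0) - 41)² = (-1 - 41)² = (-42)² = 1764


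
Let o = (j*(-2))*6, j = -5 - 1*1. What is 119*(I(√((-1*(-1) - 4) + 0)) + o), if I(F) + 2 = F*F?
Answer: 7973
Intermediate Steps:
j = -6 (j = -5 - 1 = -6)
I(F) = -2 + F² (I(F) = -2 + F*F = -2 + F²)
o = 72 (o = -6*(-2)*6 = 12*6 = 72)
119*(I(√((-1*(-1) - 4) + 0)) + o) = 119*((-2 + (√((-1*(-1) - 4) + 0))²) + 72) = 119*((-2 + (√((1 - 4) + 0))²) + 72) = 119*((-2 + (√(-3 + 0))²) + 72) = 119*((-2 + (√(-3))²) + 72) = 119*((-2 + (I*√3)²) + 72) = 119*((-2 - 3) + 72) = 119*(-5 + 72) = 119*67 = 7973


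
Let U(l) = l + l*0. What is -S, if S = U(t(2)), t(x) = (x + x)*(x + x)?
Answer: -16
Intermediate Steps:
t(x) = 4*x² (t(x) = (2*x)*(2*x) = 4*x²)
U(l) = l (U(l) = l + 0 = l)
S = 16 (S = 4*2² = 4*4 = 16)
-S = -1*16 = -16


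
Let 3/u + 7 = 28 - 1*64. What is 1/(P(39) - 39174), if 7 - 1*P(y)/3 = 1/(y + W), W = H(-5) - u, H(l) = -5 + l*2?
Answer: -345/13507828 ≈ -2.5541e-5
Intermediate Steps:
u = -3/43 (u = 3/(-7 + (28 - 1*64)) = 3/(-7 + (28 - 64)) = 3/(-7 - 36) = 3/(-43) = 3*(-1/43) = -3/43 ≈ -0.069767)
H(l) = -5 + 2*l
W = -642/43 (W = (-5 + 2*(-5)) - 1*(-3/43) = (-5 - 10) + 3/43 = -15 + 3/43 = -642/43 ≈ -14.930)
P(y) = 21 - 3/(-642/43 + y) (P(y) = 21 - 3/(y - 642/43) = 21 - 3/(-642/43 + y))
1/(P(39) - 39174) = 1/(3*(-4537 + 301*39)/(-642 + 43*39) - 39174) = 1/(3*(-4537 + 11739)/(-642 + 1677) - 39174) = 1/(3*7202/1035 - 39174) = 1/(3*(1/1035)*7202 - 39174) = 1/(7202/345 - 39174) = 1/(-13507828/345) = -345/13507828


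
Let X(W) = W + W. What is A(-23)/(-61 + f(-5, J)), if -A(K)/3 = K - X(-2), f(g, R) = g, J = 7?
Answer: -19/22 ≈ -0.86364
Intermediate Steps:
X(W) = 2*W
A(K) = -12 - 3*K (A(K) = -3*(K - 2*(-2)) = -3*(K - 1*(-4)) = -3*(K + 4) = -3*(4 + K) = -12 - 3*K)
A(-23)/(-61 + f(-5, J)) = (-12 - 3*(-23))/(-61 - 5) = (-12 + 69)/(-66) = 57*(-1/66) = -19/22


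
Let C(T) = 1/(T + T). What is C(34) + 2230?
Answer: 151641/68 ≈ 2230.0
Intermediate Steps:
C(T) = 1/(2*T)
C(34) + 2230 = (½)/34 + 2230 = (½)*(1/34) + 2230 = 1/68 + 2230 = 151641/68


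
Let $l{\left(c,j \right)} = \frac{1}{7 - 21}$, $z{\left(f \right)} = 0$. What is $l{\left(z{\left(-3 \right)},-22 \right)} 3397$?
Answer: $- \frac{3397}{14} \approx -242.64$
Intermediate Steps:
$l{\left(c,j \right)} = - \frac{1}{14}$ ($l{\left(c,j \right)} = \frac{1}{-14} = - \frac{1}{14}$)
$l{\left(z{\left(-3 \right)},-22 \right)} 3397 = \left(- \frac{1}{14}\right) 3397 = - \frac{3397}{14}$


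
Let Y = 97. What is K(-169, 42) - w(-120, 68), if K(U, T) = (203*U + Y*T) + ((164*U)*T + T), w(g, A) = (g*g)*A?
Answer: -2173463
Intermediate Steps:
w(g, A) = A*g² (w(g, A) = g²*A = A*g²)
K(U, T) = 98*T + 203*U + 164*T*U (K(U, T) = (203*U + 97*T) + ((164*U)*T + T) = (97*T + 203*U) + (164*T*U + T) = (97*T + 203*U) + (T + 164*T*U) = 98*T + 203*U + 164*T*U)
K(-169, 42) - w(-120, 68) = (98*42 + 203*(-169) + 164*42*(-169)) - 68*(-120)² = (4116 - 34307 - 1164072) - 68*14400 = -1194263 - 1*979200 = -1194263 - 979200 = -2173463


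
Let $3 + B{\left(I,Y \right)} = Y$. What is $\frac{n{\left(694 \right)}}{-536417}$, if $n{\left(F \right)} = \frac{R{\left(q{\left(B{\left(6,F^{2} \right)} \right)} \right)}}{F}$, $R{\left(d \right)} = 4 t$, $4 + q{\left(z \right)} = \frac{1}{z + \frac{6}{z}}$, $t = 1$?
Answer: $- \frac{2}{186136699} \approx -1.0745 \cdot 10^{-8}$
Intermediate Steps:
$B{\left(I,Y \right)} = -3 + Y$
$q{\left(z \right)} = -4 + \frac{1}{z + \frac{6}{z}}$
$R{\left(d \right)} = 4$ ($R{\left(d \right)} = 4 \cdot 1 = 4$)
$n{\left(F \right)} = \frac{4}{F}$
$\frac{n{\left(694 \right)}}{-536417} = \frac{4 \cdot \frac{1}{694}}{-536417} = 4 \cdot \frac{1}{694} \left(- \frac{1}{536417}\right) = \frac{2}{347} \left(- \frac{1}{536417}\right) = - \frac{2}{186136699}$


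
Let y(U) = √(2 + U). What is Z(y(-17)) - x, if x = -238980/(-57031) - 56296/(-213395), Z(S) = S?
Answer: -4169827252/936163865 + I*√15 ≈ -4.4542 + 3.873*I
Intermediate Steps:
x = 4169827252/936163865 (x = -238980*(-1/57031) - 56296*(-1/213395) = 238980/57031 + 56296/213395 = 4169827252/936163865 ≈ 4.4542)
Z(y(-17)) - x = √(2 - 17) - 1*4169827252/936163865 = √(-15) - 4169827252/936163865 = I*√15 - 4169827252/936163865 = -4169827252/936163865 + I*√15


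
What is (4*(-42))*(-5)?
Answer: 840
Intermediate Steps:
(4*(-42))*(-5) = -168*(-5) = 840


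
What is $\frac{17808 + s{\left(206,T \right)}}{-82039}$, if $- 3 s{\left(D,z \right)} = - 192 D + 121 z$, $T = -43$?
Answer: $- \frac{98179}{246117} \approx -0.39891$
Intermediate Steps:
$s{\left(D,z \right)} = 64 D - \frac{121 z}{3}$ ($s{\left(D,z \right)} = - \frac{- 192 D + 121 z}{3} = 64 D - \frac{121 z}{3}$)
$\frac{17808 + s{\left(206,T \right)}}{-82039} = \frac{17808 + \left(64 \cdot 206 - - \frac{5203}{3}\right)}{-82039} = \left(17808 + \left(13184 + \frac{5203}{3}\right)\right) \left(- \frac{1}{82039}\right) = \left(17808 + \frac{44755}{3}\right) \left(- \frac{1}{82039}\right) = \frac{98179}{3} \left(- \frac{1}{82039}\right) = - \frac{98179}{246117}$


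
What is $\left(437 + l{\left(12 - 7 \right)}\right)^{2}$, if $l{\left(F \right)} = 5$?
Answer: $195364$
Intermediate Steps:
$\left(437 + l{\left(12 - 7 \right)}\right)^{2} = \left(437 + 5\right)^{2} = 442^{2} = 195364$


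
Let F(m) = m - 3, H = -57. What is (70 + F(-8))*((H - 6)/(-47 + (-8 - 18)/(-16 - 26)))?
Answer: 78057/974 ≈ 80.141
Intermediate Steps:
F(m) = -3 + m
(70 + F(-8))*((H - 6)/(-47 + (-8 - 18)/(-16 - 26))) = (70 + (-3 - 8))*((-57 - 6)/(-47 + (-8 - 18)/(-16 - 26))) = (70 - 11)*(-63/(-47 - 26/(-42))) = 59*(-63/(-47 - 26*(-1/42))) = 59*(-63/(-47 + 13/21)) = 59*(-63/(-974/21)) = 59*(-63*(-21/974)) = 59*(1323/974) = 78057/974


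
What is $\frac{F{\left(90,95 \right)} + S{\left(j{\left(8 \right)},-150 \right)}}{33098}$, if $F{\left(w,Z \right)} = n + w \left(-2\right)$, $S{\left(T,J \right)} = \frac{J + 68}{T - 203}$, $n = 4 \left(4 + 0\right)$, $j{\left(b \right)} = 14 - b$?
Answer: $- \frac{16113}{3260153} \approx -0.0049424$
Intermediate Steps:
$n = 16$ ($n = 4 \cdot 4 = 16$)
$S{\left(T,J \right)} = \frac{68 + J}{-203 + T}$
$F{\left(w,Z \right)} = 16 - 2 w$ ($F{\left(w,Z \right)} = 16 + w \left(-2\right) = 16 - 2 w$)
$\frac{F{\left(90,95 \right)} + S{\left(j{\left(8 \right)},-150 \right)}}{33098} = \frac{\left(16 - 180\right) + \frac{68 - 150}{-203 + \left(14 - 8\right)}}{33098} = \left(\left(16 - 180\right) + \frac{1}{-203 + \left(14 - 8\right)} \left(-82\right)\right) \frac{1}{33098} = \left(-164 + \frac{1}{-203 + 6} \left(-82\right)\right) \frac{1}{33098} = \left(-164 + \frac{1}{-197} \left(-82\right)\right) \frac{1}{33098} = \left(-164 - - \frac{82}{197}\right) \frac{1}{33098} = \left(-164 + \frac{82}{197}\right) \frac{1}{33098} = \left(- \frac{32226}{197}\right) \frac{1}{33098} = - \frac{16113}{3260153}$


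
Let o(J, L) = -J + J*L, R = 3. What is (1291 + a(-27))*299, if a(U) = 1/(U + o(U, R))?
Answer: 31266430/81 ≈ 3.8601e+5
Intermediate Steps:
a(U) = 1/(3*U) (a(U) = 1/(U + U*(-1 + 3)) = 1/(U + U*2) = 1/(U + 2*U) = 1/(3*U))
(1291 + a(-27))*299 = (1291 + (⅓)/(-27))*299 = (1291 + (⅓)*(-1/27))*299 = (1291 - 1/81)*299 = (104570/81)*299 = 31266430/81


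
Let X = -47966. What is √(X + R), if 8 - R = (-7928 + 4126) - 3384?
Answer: 2*I*√10193 ≈ 201.92*I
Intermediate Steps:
R = 7194 (R = 8 - ((-7928 + 4126) - 3384) = 8 - (-3802 - 3384) = 8 - 1*(-7186) = 8 + 7186 = 7194)
√(X + R) = √(-47966 + 7194) = √(-40772) = 2*I*√10193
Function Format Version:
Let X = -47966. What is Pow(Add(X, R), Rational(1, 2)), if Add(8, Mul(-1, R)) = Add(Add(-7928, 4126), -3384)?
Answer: Mul(2, I, Pow(10193, Rational(1, 2))) ≈ Mul(201.92, I)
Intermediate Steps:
R = 7194 (R = Add(8, Mul(-1, Add(Add(-7928, 4126), -3384))) = Add(8, Mul(-1, Add(-3802, -3384))) = Add(8, Mul(-1, -7186)) = Add(8, 7186) = 7194)
Pow(Add(X, R), Rational(1, 2)) = Pow(Add(-47966, 7194), Rational(1, 2)) = Pow(-40772, Rational(1, 2)) = Mul(2, I, Pow(10193, Rational(1, 2)))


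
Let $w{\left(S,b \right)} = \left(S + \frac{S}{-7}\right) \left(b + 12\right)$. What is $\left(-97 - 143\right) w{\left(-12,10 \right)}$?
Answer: $\frac{380160}{7} \approx 54309.0$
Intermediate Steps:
$w{\left(S,b \right)} = \frac{6 S \left(12 + b\right)}{7}$ ($w{\left(S,b \right)} = \left(S + S \left(- \frac{1}{7}\right)\right) \left(12 + b\right) = \left(S - \frac{S}{7}\right) \left(12 + b\right) = \frac{6 S}{7} \left(12 + b\right) = \frac{6 S \left(12 + b\right)}{7}$)
$\left(-97 - 143\right) w{\left(-12,10 \right)} = \left(-97 - 143\right) \frac{6}{7} \left(-12\right) \left(12 + 10\right) = - 240 \cdot \frac{6}{7} \left(-12\right) 22 = \left(-240\right) \left(- \frac{1584}{7}\right) = \frac{380160}{7}$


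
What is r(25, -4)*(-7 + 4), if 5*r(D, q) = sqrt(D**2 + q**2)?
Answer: -3*sqrt(641)/5 ≈ -15.191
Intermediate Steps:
r(D, q) = sqrt(D**2 + q**2)/5
r(25, -4)*(-7 + 4) = (sqrt(25**2 + (-4)**2)/5)*(-7 + 4) = (sqrt(625 + 16)/5)*(-3) = (sqrt(641)/5)*(-3) = -3*sqrt(641)/5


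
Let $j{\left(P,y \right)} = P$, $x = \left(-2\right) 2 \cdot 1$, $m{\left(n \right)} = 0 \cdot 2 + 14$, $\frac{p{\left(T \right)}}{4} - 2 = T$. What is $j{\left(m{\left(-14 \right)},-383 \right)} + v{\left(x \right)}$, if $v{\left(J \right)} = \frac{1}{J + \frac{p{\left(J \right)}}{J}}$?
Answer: $\frac{27}{2} \approx 13.5$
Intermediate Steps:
$p{\left(T \right)} = 8 + 4 T$
$m{\left(n \right)} = 14$ ($m{\left(n \right)} = 0 + 14 = 14$)
$x = -4$ ($x = \left(-4\right) 1 = -4$)
$v{\left(J \right)} = \frac{1}{J + \frac{8 + 4 J}{J}}$
$j{\left(m{\left(-14 \right)},-383 \right)} + v{\left(x \right)} = 14 - \frac{4}{8 + \left(-4\right)^{2} + 4 \left(-4\right)} = 14 - \frac{4}{8 + 16 - 16} = 14 - \frac{4}{8} = 14 - \frac{1}{2} = \frac{27}{2}$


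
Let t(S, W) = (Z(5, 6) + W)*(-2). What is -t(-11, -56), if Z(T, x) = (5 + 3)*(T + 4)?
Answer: 32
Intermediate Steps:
Z(T, x) = 32 + 8*T (Z(T, x) = 8*(4 + T) = 32 + 8*T)
t(S, W) = -144 - 2*W (t(S, W) = ((32 + 8*5) + W)*(-2) = ((32 + 40) + W)*(-2) = (72 + W)*(-2) = -144 - 2*W)
-t(-11, -56) = -(-144 - 2*(-56)) = -(-144 + 112) = -1*(-32) = 32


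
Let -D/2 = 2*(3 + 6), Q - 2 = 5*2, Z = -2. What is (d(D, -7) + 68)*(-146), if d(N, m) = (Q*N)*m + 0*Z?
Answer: -451432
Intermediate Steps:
Q = 12 (Q = 2 + 5*2 = 2 + 10 = 12)
D = -36 (D = -4*(3 + 6) = -4*9 = -2*18 = -36)
d(N, m) = 12*N*m (d(N, m) = (12*N)*m + 0*(-2) = 12*N*m + 0 = 12*N*m)
(d(D, -7) + 68)*(-146) = (12*(-36)*(-7) + 68)*(-146) = (3024 + 68)*(-146) = 3092*(-146) = -451432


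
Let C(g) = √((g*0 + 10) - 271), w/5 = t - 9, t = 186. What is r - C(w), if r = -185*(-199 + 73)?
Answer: 23310 - 3*I*√29 ≈ 23310.0 - 16.155*I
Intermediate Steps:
w = 885 (w = 5*(186 - 9) = 5*177 = 885)
C(g) = 3*I*√29 (C(g) = √((0 + 10) - 271) = √(10 - 271) = √(-261) = 3*I*√29)
r = 23310 (r = -185*(-126) = 23310)
r - C(w) = 23310 - 3*I*√29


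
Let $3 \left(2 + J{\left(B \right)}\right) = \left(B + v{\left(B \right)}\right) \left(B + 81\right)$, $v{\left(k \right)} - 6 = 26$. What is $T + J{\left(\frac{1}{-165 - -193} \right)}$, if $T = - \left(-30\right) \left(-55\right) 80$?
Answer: $- \frac{102811137}{784} \approx -1.3114 \cdot 10^{5}$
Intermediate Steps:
$v{\left(k \right)} = 32$ ($v{\left(k \right)} = 6 + 26 = 32$)
$J{\left(B \right)} = -2 + \frac{\left(32 + B\right) \left(81 + B\right)}{3}$ ($J{\left(B \right)} = -2 + \frac{\left(B + 32\right) \left(B + 81\right)}{3} = -2 + \frac{\left(32 + B\right) \left(81 + B\right)}{3}$)
$T = -132000$ ($T = - 1650 \cdot 80 = \left(-1\right) 132000 = -132000$)
$T + J{\left(\frac{1}{-165 - -193} \right)} = -132000 + \left(862 + \frac{\left(\frac{1}{-165 - -193}\right)^{2}}{3} + \frac{113}{3 \left(-165 - -193\right)}\right) = -132000 + \left(862 + \frac{\left(\frac{1}{-165 + 193}\right)^{2}}{3} + \frac{113}{3 \left(-165 + 193\right)}\right) = -132000 + \left(862 + \frac{\left(\frac{1}{28}\right)^{2}}{3} + \frac{113}{3 \cdot 28}\right) = -132000 + \left(862 + \frac{1}{3 \cdot 784} + \frac{113}{3} \cdot \frac{1}{28}\right) = -132000 + \left(862 + \frac{1}{3} \cdot \frac{1}{784} + \frac{113}{84}\right) = -132000 + \left(862 + \frac{1}{2352} + \frac{113}{84}\right) = -132000 + \frac{676863}{784} = - \frac{102811137}{784}$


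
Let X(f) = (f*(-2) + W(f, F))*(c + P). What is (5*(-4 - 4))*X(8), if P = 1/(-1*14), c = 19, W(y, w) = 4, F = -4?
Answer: 63600/7 ≈ 9085.7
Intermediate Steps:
P = -1/14 (P = 1/(-14) = -1/14 ≈ -0.071429)
X(f) = 530/7 - 265*f/7 (X(f) = (f*(-2) + 4)*(19 - 1/14) = (-2*f + 4)*(265/14) = (4 - 2*f)*(265/14) = 530/7 - 265*f/7)
(5*(-4 - 4))*X(8) = (5*(-4 - 4))*(530/7 - 265/7*8) = (5*(-8))*(530/7 - 2120/7) = -40*(-1590/7) = 63600/7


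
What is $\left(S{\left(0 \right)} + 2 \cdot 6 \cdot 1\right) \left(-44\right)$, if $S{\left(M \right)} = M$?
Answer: $-528$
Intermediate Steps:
$\left(S{\left(0 \right)} + 2 \cdot 6 \cdot 1\right) \left(-44\right) = \left(0 + 2 \cdot 6 \cdot 1\right) \left(-44\right) = \left(0 + 12 \cdot 1\right) \left(-44\right) = \left(0 + 12\right) \left(-44\right) = 12 \left(-44\right) = -528$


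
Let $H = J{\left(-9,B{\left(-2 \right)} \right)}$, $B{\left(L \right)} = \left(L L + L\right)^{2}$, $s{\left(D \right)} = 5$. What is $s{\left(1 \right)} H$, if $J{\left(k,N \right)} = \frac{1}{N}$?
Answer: $\frac{5}{4} \approx 1.25$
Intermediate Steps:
$B{\left(L \right)} = \left(L + L^{2}\right)^{2}$ ($B{\left(L \right)} = \left(L^{2} + L\right)^{2} = \left(L + L^{2}\right)^{2}$)
$H = \frac{1}{4}$ ($H = \frac{1}{\left(-2\right)^{2} \left(1 - 2\right)^{2}} = \frac{1}{4 \left(-1\right)^{2}} = \frac{1}{4 \cdot 1} = \frac{1}{4} \approx 0.25$)
$s{\left(1 \right)} H = 5 \cdot \frac{1}{4} = \frac{5}{4}$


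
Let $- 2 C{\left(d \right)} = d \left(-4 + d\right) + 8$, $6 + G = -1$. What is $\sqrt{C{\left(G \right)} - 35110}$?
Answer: $\frac{i \sqrt{140610}}{2} \approx 187.49 i$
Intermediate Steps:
$G = -7$ ($G = -6 - 1 = -7$)
$C{\left(d \right)} = -4 - \frac{d \left(-4 + d\right)}{2}$ ($C{\left(d \right)} = - \frac{d \left(-4 + d\right) + 8}{2} = - \frac{8 + d \left(-4 + d\right)}{2} = -4 - \frac{d \left(-4 + d\right)}{2}$)
$\sqrt{C{\left(G \right)} - 35110} = \sqrt{\left(-4 + 2 \left(-7\right) - \frac{\left(-7\right)^{2}}{2}\right) - 35110} = \sqrt{\left(-4 - 14 - \frac{49}{2}\right) - 35110} = \sqrt{- \frac{85}{2} - 35110} = \sqrt{- \frac{70305}{2}} = \frac{i \sqrt{140610}}{2}$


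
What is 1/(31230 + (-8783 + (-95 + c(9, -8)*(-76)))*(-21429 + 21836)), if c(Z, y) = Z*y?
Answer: -1/1355012 ≈ -7.3800e-7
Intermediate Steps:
1/(31230 + (-8783 + (-95 + c(9, -8)*(-76)))*(-21429 + 21836)) = 1/(31230 + (-8783 + (-95 + (9*(-8))*(-76)))*(-21429 + 21836)) = 1/(31230 + (-8783 + (-95 - 72*(-76)))*407) = 1/(31230 + (-8783 + (-95 + 5472))*407) = 1/(31230 + (-8783 + 5377)*407) = 1/(31230 - 3406*407) = 1/(31230 - 1386242) = 1/(-1355012) = -1/1355012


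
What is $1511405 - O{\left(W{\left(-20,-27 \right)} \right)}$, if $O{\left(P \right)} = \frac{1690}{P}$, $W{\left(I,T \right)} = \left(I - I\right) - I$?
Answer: $\frac{3022641}{2} \approx 1.5113 \cdot 10^{6}$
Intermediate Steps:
$W{\left(I,T \right)} = - I$ ($W{\left(I,T \right)} = 0 - I = - I$)
$1511405 - O{\left(W{\left(-20,-27 \right)} \right)} = 1511405 - \frac{1690}{\left(-1\right) \left(-20\right)} = 1511405 - \frac{1690}{20} = 1511405 - 1690 \cdot \frac{1}{20} = 1511405 - \frac{169}{2} = \frac{3022641}{2}$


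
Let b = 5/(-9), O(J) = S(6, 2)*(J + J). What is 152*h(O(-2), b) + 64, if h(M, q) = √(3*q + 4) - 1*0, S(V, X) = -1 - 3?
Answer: 64 + 152*√21/3 ≈ 296.18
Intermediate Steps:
S(V, X) = -4
O(J) = -8*J (O(J) = -4*(J + J) = -8*J)
b = -5/9 (b = 5*(-⅑) = -5/9 ≈ -0.55556)
h(M, q) = √(4 + 3*q) (h(M, q) = √(4 + 3*q) + 0 = √(4 + 3*q))
152*h(O(-2), b) + 64 = 152*√(4 + 3*(-5/9)) + 64 = 152*√(4 - 5/3) + 64 = 152*√(7/3) + 64 = 152*(√21/3) + 64 = 152*√21/3 + 64 = 64 + 152*√21/3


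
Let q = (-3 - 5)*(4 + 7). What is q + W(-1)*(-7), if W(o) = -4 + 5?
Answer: -95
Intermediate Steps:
W(o) = 1
q = -88 (q = -8*11 = -88)
q + W(-1)*(-7) = -88 + 1*(-7) = -88 - 7 = -95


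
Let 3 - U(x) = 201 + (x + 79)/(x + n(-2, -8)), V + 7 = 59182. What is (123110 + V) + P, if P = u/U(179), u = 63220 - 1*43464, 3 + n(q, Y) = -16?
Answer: 2909328685/15969 ≈ 1.8219e+5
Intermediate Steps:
V = 59175 (V = -7 + 59182 = 59175)
n(q, Y) = -19 (n(q, Y) = -3 - 16 = -19)
U(x) = -198 - (79 + x)/(-19 + x) (U(x) = 3 - (201 + (x + 79)/(x - 19)) = 3 - (201 + (79 + x)/(-19 + x)) = 3 + (-201 - (79 + x)/(-19 + x)) = -198 - (79 + x)/(-19 + x))
u = 19756 (u = 63220 - 43464 = 19756)
P = -1580480/15969 (P = 19756/(((3683 - 199*179)/(-19 + 179))) = 19756/(((3683 - 35621)/160)) = 19756/(((1/160)*(-31938))) = 19756/(-15969/80) = 19756*(-80/15969) = -1580480/15969 ≈ -98.972)
(123110 + V) + P = (123110 + 59175) - 1580480/15969 = 182285 - 1580480/15969 = 2909328685/15969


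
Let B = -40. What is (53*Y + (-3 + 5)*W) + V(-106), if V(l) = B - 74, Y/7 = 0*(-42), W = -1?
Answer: -116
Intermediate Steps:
Y = 0 (Y = 7*(0*(-42)) = 7*0 = 0)
V(l) = -114 (V(l) = -40 - 74 = -114)
(53*Y + (-3 + 5)*W) + V(-106) = (53*0 + (-3 + 5)*(-1)) - 114 = (0 + 2*(-1)) - 114 = (0 - 2) - 114 = -2 - 114 = -116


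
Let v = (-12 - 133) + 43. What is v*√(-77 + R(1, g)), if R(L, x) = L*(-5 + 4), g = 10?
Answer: -102*I*√78 ≈ -900.84*I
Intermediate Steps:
R(L, x) = -L (R(L, x) = L*(-1) = -L)
v = -102 (v = -145 + 43 = -102)
v*√(-77 + R(1, g)) = -102*√(-77 - 1*1) = -102*√(-77 - 1) = -102*I*√78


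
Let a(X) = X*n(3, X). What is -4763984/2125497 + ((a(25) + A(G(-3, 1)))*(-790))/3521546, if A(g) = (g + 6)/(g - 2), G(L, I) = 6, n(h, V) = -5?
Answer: -8285866699202/3742517729181 ≈ -2.2140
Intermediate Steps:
a(X) = -5*X (a(X) = X*(-5) = -5*X)
A(g) = (6 + g)/(-2 + g)
-4763984/2125497 + ((a(25) + A(G(-3, 1)))*(-790))/3521546 = -4763984/2125497 + ((-5*25 + (6 + 6)/(-2 + 6))*(-790))/3521546 = -4763984*1/2125497 + ((-125 + 12/4)*(-790))*(1/3521546) = -4763984/2125497 + ((-125 + (¼)*12)*(-790))*(1/3521546) = -4763984/2125497 + ((-125 + 3)*(-790))*(1/3521546) = -4763984/2125497 - 122*(-790)*(1/3521546) = -4763984/2125497 + 96380*(1/3521546) = -4763984/2125497 + 48190/1760773 = -8285866699202/3742517729181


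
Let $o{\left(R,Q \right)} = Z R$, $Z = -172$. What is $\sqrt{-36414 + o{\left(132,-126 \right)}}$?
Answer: $i \sqrt{59118} \approx 243.14 i$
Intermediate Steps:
$o{\left(R,Q \right)} = - 172 R$
$\sqrt{-36414 + o{\left(132,-126 \right)}} = \sqrt{-36414 - 22704} = \sqrt{-59118} = i \sqrt{59118}$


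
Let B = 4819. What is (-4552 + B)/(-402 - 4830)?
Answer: -89/1744 ≈ -0.051032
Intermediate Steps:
(-4552 + B)/(-402 - 4830) = (-4552 + 4819)/(-402 - 4830) = 267/(-5232) = 267*(-1/5232) = -89/1744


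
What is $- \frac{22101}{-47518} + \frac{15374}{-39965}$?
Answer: $\frac{152724733}{1899056870} \approx 0.080421$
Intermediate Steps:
$- \frac{22101}{-47518} + \frac{15374}{-39965} = \left(-22101\right) \left(- \frac{1}{47518}\right) + 15374 \left(- \frac{1}{39965}\right) = \frac{22101}{47518} - \frac{15374}{39965} = \frac{152724733}{1899056870}$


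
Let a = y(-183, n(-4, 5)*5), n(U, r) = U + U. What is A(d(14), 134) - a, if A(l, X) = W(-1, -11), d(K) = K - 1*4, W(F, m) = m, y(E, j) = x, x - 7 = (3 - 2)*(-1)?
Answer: -17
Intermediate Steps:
n(U, r) = 2*U
x = 6 (x = 7 + (3 - 2)*(-1) = 7 + 1*(-1) = 7 - 1 = 6)
y(E, j) = 6
d(K) = -4 + K (d(K) = K - 4 = -4 + K)
a = 6
A(l, X) = -11
A(d(14), 134) - a = -11 - 1*6 = -11 - 6 = -17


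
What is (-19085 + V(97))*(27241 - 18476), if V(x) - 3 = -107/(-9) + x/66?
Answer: -33093055115/198 ≈ -1.6714e+8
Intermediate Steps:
V(x) = 134/9 + x/66 (V(x) = 3 + (-107/(-9) + x/66) = 3 + (-107*(-⅑) + x*(1/66)) = 3 + (107/9 + x/66) = 134/9 + x/66)
(-19085 + V(97))*(27241 - 18476) = (-19085 + (134/9 + (1/66)*97))*(27241 - 18476) = (-19085 + (134/9 + 97/66))*8765 = (-19085 + 3239/198)*8765 = -3775591/198*8765 = -33093055115/198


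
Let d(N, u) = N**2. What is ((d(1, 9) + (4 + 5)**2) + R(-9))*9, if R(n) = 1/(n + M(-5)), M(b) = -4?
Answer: 9585/13 ≈ 737.31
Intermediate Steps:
R(n) = 1/(-4 + n) (R(n) = 1/(n - 4) = 1/(-4 + n))
((d(1, 9) + (4 + 5)**2) + R(-9))*9 = ((1**2 + (4 + 5)**2) + 1/(-4 - 9))*9 = ((1 + 9**2) + 1/(-13))*9 = ((1 + 81) - 1/13)*9 = (82 - 1/13)*9 = (1065/13)*9 = 9585/13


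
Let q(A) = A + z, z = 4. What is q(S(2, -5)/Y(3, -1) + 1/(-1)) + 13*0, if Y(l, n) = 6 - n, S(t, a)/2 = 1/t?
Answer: 22/7 ≈ 3.1429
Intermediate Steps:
S(t, a) = 2/t
q(A) = 4 + A (q(A) = A + 4 = 4 + A)
q(S(2, -5)/Y(3, -1) + 1/(-1)) + 13*0 = (4 + ((2/2)/(6 - 1*(-1)) + 1/(-1))) + 13*0 = (4 + ((2*(1/2))/(6 + 1) + 1*(-1))) + 0 = (4 + (1/7 - 1)) + 0 = (4 - 6/7) + 0 = 22/7 + 0 = 22/7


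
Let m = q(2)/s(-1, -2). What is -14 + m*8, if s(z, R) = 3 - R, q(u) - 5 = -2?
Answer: -46/5 ≈ -9.2000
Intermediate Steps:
q(u) = 3 (q(u) = 5 - 2 = 3)
m = 3/5 (m = 3/(3 - 1*(-2)) = 3/(3 + 2) = 3/5 ≈ 0.60000)
-14 + m*8 = -14 + (3/5)*8 = -14 + 24/5 = -46/5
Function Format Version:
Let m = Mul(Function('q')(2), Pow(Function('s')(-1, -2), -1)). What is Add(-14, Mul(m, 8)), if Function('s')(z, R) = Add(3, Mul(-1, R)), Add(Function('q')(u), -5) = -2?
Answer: Rational(-46, 5) ≈ -9.2000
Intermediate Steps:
Function('q')(u) = 3 (Function('q')(u) = Add(5, -2) = 3)
m = Rational(3, 5) (m = Mul(3, Pow(Add(3, Mul(-1, -2)), -1)) = Mul(3, Pow(Add(3, 2), -1)) = Mul(3, Pow(5, -1)) = Mul(3, Rational(1, 5)) = Rational(3, 5) ≈ 0.60000)
Add(-14, Mul(m, 8)) = Add(-14, Mul(Rational(3, 5), 8)) = Add(-14, Rational(24, 5)) = Rational(-46, 5)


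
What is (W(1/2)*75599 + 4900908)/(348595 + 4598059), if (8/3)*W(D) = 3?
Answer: 39887655/39573232 ≈ 1.0079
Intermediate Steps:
W(D) = 9/8 (W(D) = (3/8)*3 = 9/8)
(W(1/2)*75599 + 4900908)/(348595 + 4598059) = ((9/8)*75599 + 4900908)/(348595 + 4598059) = (680391/8 + 4900908)/4946654 = (39887655/8)*(1/4946654) = 39887655/39573232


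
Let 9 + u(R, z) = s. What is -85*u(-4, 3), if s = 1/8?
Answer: 6035/8 ≈ 754.38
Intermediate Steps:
s = 1/8 ≈ 0.12500
u(R, z) = -71/8 (u(R, z) = -9 + 1/8 = -71/8)
-85*u(-4, 3) = -85*(-71/8) = 6035/8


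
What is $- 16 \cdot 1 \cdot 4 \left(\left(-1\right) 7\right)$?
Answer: $448$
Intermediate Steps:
$- 16 \cdot 1 \cdot 4 \left(\left(-1\right) 7\right) = \left(-16\right) 4 \left(-7\right) = \left(-64\right) \left(-7\right) = 448$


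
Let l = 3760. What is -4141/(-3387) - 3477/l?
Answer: 3793561/12735120 ≈ 0.29788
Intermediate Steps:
-4141/(-3387) - 3477/l = -4141/(-3387) - 3477/3760 = -4141*(-1/3387) - 3477*1/3760 = 4141/3387 - 3477/3760 = 3793561/12735120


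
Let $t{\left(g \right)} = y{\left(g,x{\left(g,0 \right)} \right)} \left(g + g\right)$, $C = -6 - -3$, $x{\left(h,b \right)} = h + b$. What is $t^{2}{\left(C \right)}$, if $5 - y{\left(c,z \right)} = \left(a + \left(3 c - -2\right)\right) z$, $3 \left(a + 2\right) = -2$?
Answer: $20736$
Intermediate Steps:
$x{\left(h,b \right)} = b + h$
$C = -3$ ($C = -6 + 3 = -3$)
$a = - \frac{8}{3}$ ($a = -2 + \frac{1}{3} \left(-2\right) = -2 - \frac{2}{3} = - \frac{8}{3} \approx -2.6667$)
$y{\left(c,z \right)} = 5 - z \left(- \frac{2}{3} + 3 c\right)$ ($y{\left(c,z \right)} = 5 - \left(- \frac{8}{3} + \left(3 c - -2\right)\right) z = 5 - \left(- \frac{8}{3} + \left(3 c + 2\right)\right) z = 5 - \left(- \frac{8}{3} + \left(2 + 3 c\right)\right) z = 5 - \left(- \frac{2}{3} + 3 c\right) z = 5 - z \left(- \frac{2}{3} + 3 c\right)$)
$t{\left(g \right)} = 2 g \left(5 - 3 g^{2} + \frac{2 g}{3}\right)$ ($t{\left(g \right)} = \left(5 + \frac{2 \left(0 + g\right)}{3} - 3 g \left(0 + g\right)\right) \left(g + g\right) = \left(5 + \frac{2 g}{3} - 3 g g\right) 2 g = \left(5 + \frac{2 g}{3} - 3 g^{2}\right) 2 g = \left(5 - 3 g^{2} + \frac{2 g}{3}\right) 2 g = 2 g \left(5 - 3 g^{2} + \frac{2 g}{3}\right)$)
$t^{2}{\left(C \right)} = \left(\frac{2}{3} \left(-3\right) \left(15 - 9 \left(-3\right)^{2} + 2 \left(-3\right)\right)\right)^{2} = \left(\frac{2}{3} \left(-3\right) \left(15 - 81 - 6\right)\right)^{2} = \left(\frac{2}{3} \left(-3\right) \left(-72\right)\right)^{2} = 144^{2} = 20736$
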